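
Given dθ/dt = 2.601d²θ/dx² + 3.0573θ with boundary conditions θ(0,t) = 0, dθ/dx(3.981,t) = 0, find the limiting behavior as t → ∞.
θ grows unboundedly. Reaction dominates diffusion (r=3.0573 > κπ²/(4L²)≈0.4); solution grows exponentially.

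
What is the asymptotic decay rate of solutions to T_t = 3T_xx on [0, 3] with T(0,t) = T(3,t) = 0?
Eigenvalues: λₙ = 3n²π²/3².
First three modes:
  n=1: λ₁ = 3π²/3² ≈ 3.29
  n=2: λ₂ = 12π²/3² ≈ 13.159 (4× faster decay)
  n=3: λ₃ = 27π²/3² ≈ 29.609 (9× faster decay)
As t → ∞, higher modes decay exponentially faster. The n=1 mode dominates: T ~ c₁ sin(πx/3) e^{-λ₁t}.
Decay rate: λ₁ = 3π²/3² ≈ 3.29.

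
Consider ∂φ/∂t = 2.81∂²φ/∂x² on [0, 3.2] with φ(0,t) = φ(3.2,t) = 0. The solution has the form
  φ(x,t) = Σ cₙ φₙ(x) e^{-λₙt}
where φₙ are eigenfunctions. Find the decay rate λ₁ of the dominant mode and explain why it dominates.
Eigenvalues: λₙ = 2.81n²π²/3.2².
First three modes:
  n=1: λ₁ = 2.81π²/3.2² ≈ 2.708
  n=2: λ₂ = 11.24π²/3.2² ≈ 10.833 (4× faster decay)
  n=3: λ₃ = 25.29π²/3.2² ≈ 24.375 (9× faster decay)
As t → ∞, higher modes decay exponentially faster. The n=1 mode dominates: φ ~ c₁ sin(πx/3.2) e^{-λ₁t}.
Decay rate: λ₁ = 2.81π²/3.2² ≈ 2.708.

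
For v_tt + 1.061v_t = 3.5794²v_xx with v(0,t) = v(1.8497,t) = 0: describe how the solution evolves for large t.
v → 0. Damping (γ=1.061) dissipates energy; oscillations decay exponentially.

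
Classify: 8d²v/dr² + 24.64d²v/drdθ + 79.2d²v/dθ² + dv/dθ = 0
Elliptic (discriminant = -1927.2704).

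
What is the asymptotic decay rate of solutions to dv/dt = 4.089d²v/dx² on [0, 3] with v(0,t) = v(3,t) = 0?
Eigenvalues: λₙ = 4.089n²π²/3².
First three modes:
  n=1: λ₁ = 4.089π²/3² ≈ 4.484
  n=2: λ₂ = 16.356π²/3² ≈ 17.936 (4× faster decay)
  n=3: λ₃ = 36.801π²/3² ≈ 40.357 (9× faster decay)
As t → ∞, higher modes decay exponentially faster. The n=1 mode dominates: v ~ c₁ sin(πx/3) e^{-λ₁t}.
Decay rate: λ₁ = 4.089π²/3² ≈ 4.484.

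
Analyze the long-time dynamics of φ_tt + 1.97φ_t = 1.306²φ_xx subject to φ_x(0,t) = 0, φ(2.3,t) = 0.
Long-time behavior: φ → 0. Damping (γ=1.97) dissipates energy; oscillations decay exponentially.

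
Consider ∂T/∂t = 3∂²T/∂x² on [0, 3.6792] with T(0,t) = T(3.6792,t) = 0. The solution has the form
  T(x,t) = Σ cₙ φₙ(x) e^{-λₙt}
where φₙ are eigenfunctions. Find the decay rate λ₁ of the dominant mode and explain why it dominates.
Eigenvalues: λₙ = 3n²π²/3.6792².
First three modes:
  n=1: λ₁ = 3π²/3.6792² ≈ 2.187
  n=2: λ₂ = 12π²/3.6792² ≈ 8.749 (4× faster decay)
  n=3: λ₃ = 27π²/3.6792² ≈ 19.686 (9× faster decay)
As t → ∞, higher modes decay exponentially faster. The n=1 mode dominates: T ~ c₁ sin(πx/3.6792) e^{-λ₁t}.
Decay rate: λ₁ = 3π²/3.6792² ≈ 2.187.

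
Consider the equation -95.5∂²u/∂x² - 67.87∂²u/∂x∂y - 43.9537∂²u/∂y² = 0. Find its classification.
Elliptic. (A = -95.5, B = -67.87, C = -43.9537 gives B² - 4AC = -12183.9765.)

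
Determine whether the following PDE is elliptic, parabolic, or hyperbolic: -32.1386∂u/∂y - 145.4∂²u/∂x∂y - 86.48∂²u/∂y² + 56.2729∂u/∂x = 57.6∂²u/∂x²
Rewriting in standard form: -57.6∂²u/∂x² - 145.4∂²u/∂x∂y - 86.48∂²u/∂y² + 56.2729∂u/∂x - 32.1386∂u/∂y = 0. Coefficients: A = -57.6, B = -145.4, C = -86.48. B² - 4AC = 1216.168, which is positive, so the equation is hyperbolic.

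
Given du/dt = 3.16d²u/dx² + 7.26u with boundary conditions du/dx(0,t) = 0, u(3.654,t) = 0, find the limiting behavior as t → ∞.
u grows unboundedly. Reaction dominates diffusion (r=7.26 > κπ²/(4L²)≈0.58); solution grows exponentially.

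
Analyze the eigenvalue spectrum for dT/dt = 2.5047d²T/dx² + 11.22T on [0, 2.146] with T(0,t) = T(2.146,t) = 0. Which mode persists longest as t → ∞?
Eigenvalues: λₙ = 2.5047n²π²/2.146² - 11.22.
First three modes:
  n=1: λ₁ = 2.5047π²/2.146² - 11.22 ≈ -5.852
  n=2: λ₂ = 10.0188π²/2.146² - 11.22 ≈ 10.251
  n=3: λ₃ = 22.5423π²/2.146² - 11.22 ≈ 37.09
Since 2.5047π²/2.146² ≈ 5.368 < 11.22, λ₁ < 0.
The n=1 mode grows fastest (−λₙ is largest for n=1) → dominates.
Asymptotic: T ~ c₁ sin(πx/2.146) e^{5.852t} (exponential growth at rate −λ₁ ≈ 5.852).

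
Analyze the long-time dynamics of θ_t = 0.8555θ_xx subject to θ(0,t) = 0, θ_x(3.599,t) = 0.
Long-time behavior: θ → 0. Heat escapes through the Dirichlet boundary.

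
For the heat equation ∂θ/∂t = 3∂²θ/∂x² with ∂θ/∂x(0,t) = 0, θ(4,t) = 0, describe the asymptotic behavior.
θ → 0. Heat escapes through the Dirichlet boundary.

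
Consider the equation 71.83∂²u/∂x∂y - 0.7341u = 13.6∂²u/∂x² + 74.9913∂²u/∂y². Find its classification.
Rewriting in standard form: -13.6∂²u/∂x² + 71.83∂²u/∂x∂y - 74.9913∂²u/∂y² - 0.7341u = 0. Hyperbolic. (A = -13.6, B = 71.83, C = -74.9913 gives B² - 4AC = 1080.02218.)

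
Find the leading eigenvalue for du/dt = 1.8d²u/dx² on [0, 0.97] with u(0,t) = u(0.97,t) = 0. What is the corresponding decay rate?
Eigenvalues: λₙ = 1.8n²π²/0.97².
First three modes:
  n=1: λ₁ = 1.8π²/0.97² ≈ 18.881
  n=2: λ₂ = 7.2π²/0.97² ≈ 75.525 (4× faster decay)
  n=3: λ₃ = 16.2π²/0.97² ≈ 169.93 (9× faster decay)
As t → ∞, higher modes decay exponentially faster. The n=1 mode dominates: u ~ c₁ sin(πx/0.97) e^{-λ₁t}.
Decay rate: λ₁ = 1.8π²/0.97² ≈ 18.881.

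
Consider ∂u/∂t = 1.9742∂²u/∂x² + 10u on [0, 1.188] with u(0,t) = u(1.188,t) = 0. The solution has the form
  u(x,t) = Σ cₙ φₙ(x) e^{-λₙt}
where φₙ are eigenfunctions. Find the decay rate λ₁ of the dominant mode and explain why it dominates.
Eigenvalues: λₙ = 1.9742n²π²/1.188² - 10.
First three modes:
  n=1: λ₁ = 1.9742π²/1.188² - 10 ≈ 3.806
  n=2: λ₂ = 7.8968π²/1.188² - 10 ≈ 45.223
  n=3: λ₃ = 17.7678π²/1.188² - 10 ≈ 114.251
Since 1.9742π²/1.188² ≈ 13.806 > 10, all λₙ > 0.
The n=1 mode decays slowest → dominates as t → ∞.
Asymptotic: u ~ c₁ sin(πx/1.188) e^{-λ₁t} with decay rate λ₁ ≈ 3.806.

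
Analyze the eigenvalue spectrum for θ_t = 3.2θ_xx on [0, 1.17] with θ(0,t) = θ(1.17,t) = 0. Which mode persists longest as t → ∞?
Eigenvalues: λₙ = 3.2n²π²/1.17².
First three modes:
  n=1: λ₁ = 3.2π²/1.17² ≈ 23.072
  n=2: λ₂ = 12.8π²/1.17² ≈ 92.286 (4× faster decay)
  n=3: λ₃ = 28.8π²/1.17² ≈ 207.645 (9× faster decay)
As t → ∞, higher modes decay exponentially faster. The n=1 mode dominates: θ ~ c₁ sin(πx/1.17) e^{-λ₁t}.
Decay rate: λ₁ = 3.2π²/1.17² ≈ 23.072.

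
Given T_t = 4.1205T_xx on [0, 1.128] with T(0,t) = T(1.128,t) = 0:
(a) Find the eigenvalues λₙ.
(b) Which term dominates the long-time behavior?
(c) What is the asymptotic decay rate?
Eigenvalues: λₙ = 4.1205n²π²/1.128².
First three modes:
  n=1: λ₁ = 4.1205π²/1.128² ≈ 31.962
  n=2: λ₂ = 16.482π²/1.128² ≈ 127.847 (4× faster decay)
  n=3: λ₃ = 37.0845π²/1.128² ≈ 287.656 (9× faster decay)
As t → ∞, higher modes decay exponentially faster. The n=1 mode dominates: T ~ c₁ sin(πx/1.128) e^{-λ₁t}.
Decay rate: λ₁ = 4.1205π²/1.128² ≈ 31.962.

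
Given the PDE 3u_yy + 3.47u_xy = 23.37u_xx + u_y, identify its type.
Rewriting in standard form: -23.37u_xx + 3.47u_xy + 3u_yy - u_y = 0. The second-order coefficients are A = -23.37, B = 3.47, C = 3. Since B² - 4AC = 292.4809 > 0, this is a hyperbolic PDE.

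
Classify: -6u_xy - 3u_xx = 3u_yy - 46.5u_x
Rewriting in standard form: -3u_xx - 6u_xy - 3u_yy + 46.5u_x = 0. Parabolic (discriminant = 0).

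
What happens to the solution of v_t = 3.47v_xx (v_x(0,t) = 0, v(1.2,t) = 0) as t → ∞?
v → 0. Heat escapes through the Dirichlet boundary.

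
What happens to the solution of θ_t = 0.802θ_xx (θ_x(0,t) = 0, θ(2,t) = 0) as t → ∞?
θ → 0. Heat escapes through the Dirichlet boundary.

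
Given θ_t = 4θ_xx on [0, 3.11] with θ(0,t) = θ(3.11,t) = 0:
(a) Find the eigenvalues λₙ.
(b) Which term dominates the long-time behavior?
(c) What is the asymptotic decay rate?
Eigenvalues: λₙ = 4n²π²/3.11².
First three modes:
  n=1: λ₁ = 4π²/3.11² ≈ 4.082
  n=2: λ₂ = 16π²/3.11² ≈ 16.327 (4× faster decay)
  n=3: λ₃ = 36π²/3.11² ≈ 36.735 (9× faster decay)
As t → ∞, higher modes decay exponentially faster. The n=1 mode dominates: θ ~ c₁ sin(πx/3.11) e^{-λ₁t}.
Decay rate: λ₁ = 4π²/3.11² ≈ 4.082.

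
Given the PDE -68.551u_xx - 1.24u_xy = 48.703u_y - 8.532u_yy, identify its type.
Rewriting in standard form: -68.551u_xx - 1.24u_xy + 8.532u_yy - 48.703u_y = 0. The second-order coefficients are A = -68.551, B = -1.24, C = 8.532. Since B² - 4AC = 2341.046128 > 0, this is a hyperbolic PDE.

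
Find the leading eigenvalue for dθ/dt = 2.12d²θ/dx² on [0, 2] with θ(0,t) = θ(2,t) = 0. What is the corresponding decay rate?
Eigenvalues: λₙ = 2.12n²π²/2².
First three modes:
  n=1: λ₁ = 2.12π²/2² ≈ 5.231
  n=2: λ₂ = 8.48π²/2² ≈ 20.924 (4× faster decay)
  n=3: λ₃ = 19.08π²/2² ≈ 47.078 (9× faster decay)
As t → ∞, higher modes decay exponentially faster. The n=1 mode dominates: θ ~ c₁ sin(πx/2) e^{-λ₁t}.
Decay rate: λ₁ = 2.12π²/2² ≈ 5.231.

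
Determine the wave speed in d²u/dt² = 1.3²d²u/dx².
Speed = 1.3. Information travels along characteristics x = x₀ ± 1.3t.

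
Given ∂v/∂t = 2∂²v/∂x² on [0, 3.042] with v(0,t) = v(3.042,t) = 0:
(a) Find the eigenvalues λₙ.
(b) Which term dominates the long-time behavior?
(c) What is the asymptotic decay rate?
Eigenvalues: λₙ = 2n²π²/3.042².
First three modes:
  n=1: λ₁ = 2π²/3.042² ≈ 2.133
  n=2: λ₂ = 8π²/3.042² ≈ 8.532 (4× faster decay)
  n=3: λ₃ = 18π²/3.042² ≈ 19.198 (9× faster decay)
As t → ∞, higher modes decay exponentially faster. The n=1 mode dominates: v ~ c₁ sin(πx/3.042) e^{-λ₁t}.
Decay rate: λ₁ = 2π²/3.042² ≈ 2.133.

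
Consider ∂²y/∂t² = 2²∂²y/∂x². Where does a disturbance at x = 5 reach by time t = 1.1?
Domain of influence: [2.8, 7.2]. Data at x = 5 spreads outward at speed 2.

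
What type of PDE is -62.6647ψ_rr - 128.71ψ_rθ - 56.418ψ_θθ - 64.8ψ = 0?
With A = -62.6647, B = -128.71, C = -56.418, the discriminant is 2424.5959216. This is a hyperbolic PDE.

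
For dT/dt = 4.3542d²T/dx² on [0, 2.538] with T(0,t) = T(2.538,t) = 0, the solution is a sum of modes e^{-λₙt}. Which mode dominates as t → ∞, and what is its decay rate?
Eigenvalues: λₙ = 4.3542n²π²/2.538².
First three modes:
  n=1: λ₁ = 4.3542π²/2.538² ≈ 6.672
  n=2: λ₂ = 17.4168π²/2.538² ≈ 26.686 (4× faster decay)
  n=3: λ₃ = 39.1878π²/2.538² ≈ 60.044 (9× faster decay)
As t → ∞, higher modes decay exponentially faster. The n=1 mode dominates: T ~ c₁ sin(πx/2.538) e^{-λ₁t}.
Decay rate: λ₁ = 4.3542π²/2.538² ≈ 6.672.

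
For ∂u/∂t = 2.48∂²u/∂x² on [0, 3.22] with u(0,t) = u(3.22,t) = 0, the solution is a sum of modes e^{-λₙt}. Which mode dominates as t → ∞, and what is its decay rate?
Eigenvalues: λₙ = 2.48n²π²/3.22².
First three modes:
  n=1: λ₁ = 2.48π²/3.22² ≈ 2.361
  n=2: λ₂ = 9.92π²/3.22² ≈ 9.443 (4× faster decay)
  n=3: λ₃ = 22.32π²/3.22² ≈ 21.246 (9× faster decay)
As t → ∞, higher modes decay exponentially faster. The n=1 mode dominates: u ~ c₁ sin(πx/3.22) e^{-λ₁t}.
Decay rate: λ₁ = 2.48π²/3.22² ≈ 2.361.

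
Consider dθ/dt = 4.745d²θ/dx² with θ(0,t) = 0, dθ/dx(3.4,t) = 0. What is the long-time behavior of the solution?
As t → ∞, θ → 0. Heat escapes through the Dirichlet boundary.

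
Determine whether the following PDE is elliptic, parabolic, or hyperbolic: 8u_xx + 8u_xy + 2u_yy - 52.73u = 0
Coefficients: A = 8, B = 8, C = 2. B² - 4AC = 0, which is zero, so the equation is parabolic.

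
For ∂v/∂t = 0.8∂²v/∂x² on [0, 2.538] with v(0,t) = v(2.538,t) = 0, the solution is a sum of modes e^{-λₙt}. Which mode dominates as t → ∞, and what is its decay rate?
Eigenvalues: λₙ = 0.8n²π²/2.538².
First three modes:
  n=1: λ₁ = 0.8π²/2.538² ≈ 1.226
  n=2: λ₂ = 3.2π²/2.538² ≈ 4.903 (4× faster decay)
  n=3: λ₃ = 7.2π²/2.538² ≈ 11.032 (9× faster decay)
As t → ∞, higher modes decay exponentially faster. The n=1 mode dominates: v ~ c₁ sin(πx/2.538) e^{-λ₁t}.
Decay rate: λ₁ = 0.8π²/2.538² ≈ 1.226.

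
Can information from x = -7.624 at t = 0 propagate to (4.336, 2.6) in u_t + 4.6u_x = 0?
Yes. The characteristic through (4.336, 2.6) passes through x = -7.624.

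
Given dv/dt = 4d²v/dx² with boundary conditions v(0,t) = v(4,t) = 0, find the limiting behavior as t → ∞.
v → 0. Heat diffuses out through both boundaries.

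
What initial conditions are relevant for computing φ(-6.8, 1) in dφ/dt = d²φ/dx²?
The entire real line. The heat equation has infinite propagation speed: any initial disturbance instantly affects all points (though exponentially small far away).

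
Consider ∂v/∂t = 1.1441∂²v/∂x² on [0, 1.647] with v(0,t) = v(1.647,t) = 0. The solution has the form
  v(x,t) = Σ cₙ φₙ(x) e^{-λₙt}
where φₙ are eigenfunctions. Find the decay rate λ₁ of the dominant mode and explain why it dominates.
Eigenvalues: λₙ = 1.1441n²π²/1.647².
First three modes:
  n=1: λ₁ = 1.1441π²/1.647² ≈ 4.163
  n=2: λ₂ = 4.5764π²/1.647² ≈ 16.651 (4× faster decay)
  n=3: λ₃ = 10.2969π²/1.647² ≈ 37.464 (9× faster decay)
As t → ∞, higher modes decay exponentially faster. The n=1 mode dominates: v ~ c₁ sin(πx/1.647) e^{-λ₁t}.
Decay rate: λ₁ = 1.1441π²/1.647² ≈ 4.163.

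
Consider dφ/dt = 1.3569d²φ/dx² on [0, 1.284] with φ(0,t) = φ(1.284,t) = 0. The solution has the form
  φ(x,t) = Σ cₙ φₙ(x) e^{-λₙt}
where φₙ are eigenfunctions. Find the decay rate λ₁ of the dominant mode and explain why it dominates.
Eigenvalues: λₙ = 1.3569n²π²/1.284².
First three modes:
  n=1: λ₁ = 1.3569π²/1.284² ≈ 8.123
  n=2: λ₂ = 5.4276π²/1.284² ≈ 32.492 (4× faster decay)
  n=3: λ₃ = 12.2121π²/1.284² ≈ 73.107 (9× faster decay)
As t → ∞, higher modes decay exponentially faster. The n=1 mode dominates: φ ~ c₁ sin(πx/1.284) e^{-λ₁t}.
Decay rate: λ₁ = 1.3569π²/1.284² ≈ 8.123.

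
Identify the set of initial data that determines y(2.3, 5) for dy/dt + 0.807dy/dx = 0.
A single point: x = -1.735. The characteristic through (2.3, 5) is x - 0.807t = const, so x = 2.3 - 0.807·5 = -1.735.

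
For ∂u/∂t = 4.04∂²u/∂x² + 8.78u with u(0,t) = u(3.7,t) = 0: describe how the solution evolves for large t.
u grows unboundedly. Reaction dominates diffusion (r=8.78 > κπ²/L²≈2.91); solution grows exponentially.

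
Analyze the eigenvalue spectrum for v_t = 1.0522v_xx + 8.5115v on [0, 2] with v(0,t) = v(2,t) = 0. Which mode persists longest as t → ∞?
Eigenvalues: λₙ = 1.0522n²π²/2² - 8.5115.
First three modes:
  n=1: λ₁ = 1.0522π²/2² - 8.5115 ≈ -5.915
  n=2: λ₂ = 4.2088π²/2² - 8.5115 ≈ 1.873
  n=3: λ₃ = 9.4698π²/2² - 8.5115 ≈ 14.854
Since 1.0522π²/2² ≈ 2.596 < 8.5115, λ₁ < 0.
The n=1 mode grows fastest (−λₙ is largest for n=1) → dominates.
Asymptotic: v ~ c₁ sin(πx/2) e^{5.915t} (exponential growth at rate −λ₁ ≈ 5.915).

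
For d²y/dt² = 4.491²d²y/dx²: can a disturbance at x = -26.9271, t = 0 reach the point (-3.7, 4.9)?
No. The domain of dependence is [-25.7059, 18.3059], and -26.9271 is outside this interval.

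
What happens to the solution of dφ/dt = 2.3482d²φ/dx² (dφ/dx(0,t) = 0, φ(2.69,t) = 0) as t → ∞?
φ → 0. Heat escapes through the Dirichlet boundary.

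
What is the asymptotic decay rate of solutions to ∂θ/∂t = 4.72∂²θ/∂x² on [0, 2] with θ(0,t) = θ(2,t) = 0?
Eigenvalues: λₙ = 4.72n²π²/2².
First three modes:
  n=1: λ₁ = 4.72π²/2² ≈ 11.646
  n=2: λ₂ = 18.88π²/2² ≈ 46.585 (4× faster decay)
  n=3: λ₃ = 42.48π²/2² ≈ 104.815 (9× faster decay)
As t → ∞, higher modes decay exponentially faster. The n=1 mode dominates: θ ~ c₁ sin(πx/2) e^{-λ₁t}.
Decay rate: λ₁ = 4.72π²/2² ≈ 11.646.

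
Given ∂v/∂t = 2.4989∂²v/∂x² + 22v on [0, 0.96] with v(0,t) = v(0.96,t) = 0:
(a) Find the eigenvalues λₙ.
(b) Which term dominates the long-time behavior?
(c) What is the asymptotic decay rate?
Eigenvalues: λₙ = 2.4989n²π²/0.96² - 22.
First three modes:
  n=1: λ₁ = 2.4989π²/0.96² - 22 ≈ 4.761
  n=2: λ₂ = 9.9956π²/0.96² - 22 ≈ 85.045
  n=3: λ₃ = 22.4901π²/0.96² - 22 ≈ 218.851
Since 2.4989π²/0.96² ≈ 26.761 > 22, all λₙ > 0.
The n=1 mode decays slowest → dominates as t → ∞.
Asymptotic: v ~ c₁ sin(πx/0.96) e^{-λ₁t} with decay rate λ₁ ≈ 4.761.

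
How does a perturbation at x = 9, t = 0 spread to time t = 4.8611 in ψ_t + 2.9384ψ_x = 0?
At x = 23.28385624. The characteristic carries data from (9, 0) to (23.28385624, 4.8611).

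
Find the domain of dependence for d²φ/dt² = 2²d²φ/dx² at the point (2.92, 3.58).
Domain of dependence: [-4.24, 10.08]. Signals travel at speed 2, so data within |x - 2.92| ≤ 2·3.58 = 7.16 can reach the point.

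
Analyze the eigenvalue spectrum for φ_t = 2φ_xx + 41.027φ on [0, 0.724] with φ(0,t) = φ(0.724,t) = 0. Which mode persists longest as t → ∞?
Eigenvalues: λₙ = 2n²π²/0.724² - 41.027.
First three modes:
  n=1: λ₁ = 2π²/0.724² - 41.027 ≈ -3.369
  n=2: λ₂ = 8π²/0.724² - 41.027 ≈ 109.603
  n=3: λ₃ = 18π²/0.724² - 41.027 ≈ 297.891
Since 2π²/0.724² ≈ 37.658 < 41.027, λ₁ < 0.
The n=1 mode grows fastest (−λₙ is largest for n=1) → dominates.
Asymptotic: φ ~ c₁ sin(πx/0.724) e^{3.369t} (exponential growth at rate −λ₁ ≈ 3.369).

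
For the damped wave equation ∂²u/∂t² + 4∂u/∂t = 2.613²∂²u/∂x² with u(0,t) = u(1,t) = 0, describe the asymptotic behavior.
u → 0. Damping (γ=4) dissipates energy; oscillations decay exponentially.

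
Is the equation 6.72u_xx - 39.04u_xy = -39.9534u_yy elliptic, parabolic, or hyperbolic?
Rewriting in standard form: 6.72u_xx - 39.04u_xy + 39.9534u_yy = 0. Computing B² - 4AC with A = 6.72, B = -39.04, C = 39.9534: discriminant = 450.174208 (positive). Answer: hyperbolic.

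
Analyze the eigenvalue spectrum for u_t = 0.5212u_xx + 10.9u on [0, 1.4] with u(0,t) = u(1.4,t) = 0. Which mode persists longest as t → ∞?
Eigenvalues: λₙ = 0.5212n²π²/1.4² - 10.9.
First three modes:
  n=1: λ₁ = 0.5212π²/1.4² - 10.9 ≈ -8.275
  n=2: λ₂ = 2.0848π²/1.4² - 10.9 ≈ -0.402
  n=3: λ₃ = 4.6908π²/1.4² - 10.9 ≈ 12.721
Since 0.5212π²/1.4² ≈ 2.625 < 10.9, λ₁ < 0.
The n=1 mode grows fastest (−λₙ is largest for n=1) → dominates.
Asymptotic: u ~ c₁ sin(πx/1.4) e^{8.275t} (exponential growth at rate −λ₁ ≈ 8.275).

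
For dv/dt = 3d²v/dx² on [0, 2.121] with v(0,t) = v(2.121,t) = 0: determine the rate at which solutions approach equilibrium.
Eigenvalues: λₙ = 3n²π²/2.121².
First three modes:
  n=1: λ₁ = 3π²/2.121² ≈ 6.582
  n=2: λ₂ = 12π²/2.121² ≈ 26.327 (4× faster decay)
  n=3: λ₃ = 27π²/2.121² ≈ 59.236 (9× faster decay)
As t → ∞, higher modes decay exponentially faster. The n=1 mode dominates: v ~ c₁ sin(πx/2.121) e^{-λ₁t}.
Decay rate: λ₁ = 3π²/2.121² ≈ 6.582.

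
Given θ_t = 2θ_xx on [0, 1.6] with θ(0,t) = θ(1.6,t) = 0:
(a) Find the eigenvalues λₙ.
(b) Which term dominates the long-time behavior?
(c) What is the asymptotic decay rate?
Eigenvalues: λₙ = 2n²π²/1.6².
First three modes:
  n=1: λ₁ = 2π²/1.6² ≈ 7.711
  n=2: λ₂ = 8π²/1.6² ≈ 30.843 (4× faster decay)
  n=3: λ₃ = 18π²/1.6² ≈ 69.396 (9× faster decay)
As t → ∞, higher modes decay exponentially faster. The n=1 mode dominates: θ ~ c₁ sin(πx/1.6) e^{-λ₁t}.
Decay rate: λ₁ = 2π²/1.6² ≈ 7.711.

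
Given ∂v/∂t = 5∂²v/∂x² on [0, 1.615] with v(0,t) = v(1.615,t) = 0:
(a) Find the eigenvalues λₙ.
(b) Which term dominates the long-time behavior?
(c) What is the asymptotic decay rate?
Eigenvalues: λₙ = 5n²π²/1.615².
First three modes:
  n=1: λ₁ = 5π²/1.615² ≈ 18.92
  n=2: λ₂ = 20π²/1.615² ≈ 75.681 (4× faster decay)
  n=3: λ₃ = 45π²/1.615² ≈ 170.281 (9× faster decay)
As t → ∞, higher modes decay exponentially faster. The n=1 mode dominates: v ~ c₁ sin(πx/1.615) e^{-λ₁t}.
Decay rate: λ₁ = 5π²/1.615² ≈ 18.92.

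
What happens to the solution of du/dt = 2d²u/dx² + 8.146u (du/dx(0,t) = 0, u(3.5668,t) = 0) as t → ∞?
u grows unboundedly. Reaction dominates diffusion (r=8.146 > κπ²/(4L²)≈0.39); solution grows exponentially.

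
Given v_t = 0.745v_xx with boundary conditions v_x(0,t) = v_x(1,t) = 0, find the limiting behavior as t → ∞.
v → constant (steady state). Heat is conserved (no flux at boundaries); solution approaches the spatial average.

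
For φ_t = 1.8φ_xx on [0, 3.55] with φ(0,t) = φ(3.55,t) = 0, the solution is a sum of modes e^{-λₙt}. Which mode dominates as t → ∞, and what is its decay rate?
Eigenvalues: λₙ = 1.8n²π²/3.55².
First three modes:
  n=1: λ₁ = 1.8π²/3.55² ≈ 1.41
  n=2: λ₂ = 7.2π²/3.55² ≈ 5.639 (4× faster decay)
  n=3: λ₃ = 16.2π²/3.55² ≈ 12.687 (9× faster decay)
As t → ∞, higher modes decay exponentially faster. The n=1 mode dominates: φ ~ c₁ sin(πx/3.55) e^{-λ₁t}.
Decay rate: λ₁ = 1.8π²/3.55² ≈ 1.41.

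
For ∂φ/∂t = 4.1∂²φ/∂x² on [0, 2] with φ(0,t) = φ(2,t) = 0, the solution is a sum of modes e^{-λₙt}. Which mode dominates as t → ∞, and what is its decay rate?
Eigenvalues: λₙ = 4.1n²π²/2².
First three modes:
  n=1: λ₁ = 4.1π²/2² ≈ 10.116
  n=2: λ₂ = 16.4π²/2² ≈ 40.465 (4× faster decay)
  n=3: λ₃ = 36.9π²/2² ≈ 91.047 (9× faster decay)
As t → ∞, higher modes decay exponentially faster. The n=1 mode dominates: φ ~ c₁ sin(πx/2) e^{-λ₁t}.
Decay rate: λ₁ = 4.1π²/2² ≈ 10.116.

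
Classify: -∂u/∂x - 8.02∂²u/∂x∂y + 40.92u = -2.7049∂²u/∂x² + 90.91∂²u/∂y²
Rewriting in standard form: 2.7049∂²u/∂x² - 8.02∂²u/∂x∂y - 90.91∂²u/∂y² - ∂u/∂x + 40.92u = 0. Hyperbolic (discriminant = 1047.930236).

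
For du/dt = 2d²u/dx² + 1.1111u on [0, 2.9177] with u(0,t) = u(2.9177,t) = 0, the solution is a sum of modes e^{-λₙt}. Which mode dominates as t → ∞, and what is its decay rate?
Eigenvalues: λₙ = 2n²π²/2.9177² - 1.1111.
First three modes:
  n=1: λ₁ = 2π²/2.9177² - 1.1111 ≈ 1.208
  n=2: λ₂ = 8π²/2.9177² - 1.1111 ≈ 8.164
  n=3: λ₃ = 18π²/2.9177² - 1.1111 ≈ 19.757
Since 2π²/2.9177² ≈ 2.319 > 1.1111, all λₙ > 0.
The n=1 mode decays slowest → dominates as t → ∞.
Asymptotic: u ~ c₁ sin(πx/2.9177) e^{-λ₁t} with decay rate λ₁ ≈ 1.208.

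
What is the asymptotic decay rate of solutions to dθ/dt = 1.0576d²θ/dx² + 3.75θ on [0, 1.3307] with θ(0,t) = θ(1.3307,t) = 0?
Eigenvalues: λₙ = 1.0576n²π²/1.3307² - 3.75.
First three modes:
  n=1: λ₁ = 1.0576π²/1.3307² - 3.75 ≈ 2.145
  n=2: λ₂ = 4.2304π²/1.3307² - 3.75 ≈ 19.829
  n=3: λ₃ = 9.5184π²/1.3307² - 3.75 ≈ 49.302
Since 1.0576π²/1.3307² ≈ 5.895 > 3.75, all λₙ > 0.
The n=1 mode decays slowest → dominates as t → ∞.
Asymptotic: θ ~ c₁ sin(πx/1.3307) e^{-λ₁t} with decay rate λ₁ ≈ 2.145.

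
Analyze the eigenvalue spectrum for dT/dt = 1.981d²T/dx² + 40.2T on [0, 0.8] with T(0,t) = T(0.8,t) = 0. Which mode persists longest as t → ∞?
Eigenvalues: λₙ = 1.981n²π²/0.8² - 40.2.
First three modes:
  n=1: λ₁ = 1.981π²/0.8² - 40.2 ≈ -9.65
  n=2: λ₂ = 7.924π²/0.8² - 40.2 ≈ 81.998
  n=3: λ₃ = 17.829π²/0.8² - 40.2 ≈ 234.746
Since 1.981π²/0.8² ≈ 30.55 < 40.2, λ₁ < 0.
The n=1 mode grows fastest (−λₙ is largest for n=1) → dominates.
Asymptotic: T ~ c₁ sin(πx/0.8) e^{9.65t} (exponential growth at rate −λ₁ ≈ 9.65).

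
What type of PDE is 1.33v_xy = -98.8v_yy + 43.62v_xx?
Rewriting in standard form: -43.62v_xx + 1.33v_xy + 98.8v_yy = 0. With A = -43.62, B = 1.33, C = 98.8, the discriminant is 17240.3929. This is a hyperbolic PDE.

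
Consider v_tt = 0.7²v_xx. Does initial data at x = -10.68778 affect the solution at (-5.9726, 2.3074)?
No. The domain of dependence is [-7.58778, -4.35742], and -10.68778 is outside this interval.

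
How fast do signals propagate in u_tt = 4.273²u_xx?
Speed = 4.273. Information travels along characteristics x = x₀ ± 4.273t.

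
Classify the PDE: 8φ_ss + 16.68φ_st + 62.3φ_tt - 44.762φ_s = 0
A = 8, B = 16.68, C = 62.3. Discriminant B² - 4AC = -1715.3776. Since -1715.3776 < 0, elliptic.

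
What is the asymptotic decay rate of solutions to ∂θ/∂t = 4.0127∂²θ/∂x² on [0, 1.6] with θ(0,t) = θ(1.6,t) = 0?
Eigenvalues: λₙ = 4.0127n²π²/1.6².
First three modes:
  n=1: λ₁ = 4.0127π²/1.6² ≈ 15.47
  n=2: λ₂ = 16.0508π²/1.6² ≈ 61.881 (4× faster decay)
  n=3: λ₃ = 36.1143π²/1.6² ≈ 139.232 (9× faster decay)
As t → ∞, higher modes decay exponentially faster. The n=1 mode dominates: θ ~ c₁ sin(πx/1.6) e^{-λ₁t}.
Decay rate: λ₁ = 4.0127π²/1.6² ≈ 15.47.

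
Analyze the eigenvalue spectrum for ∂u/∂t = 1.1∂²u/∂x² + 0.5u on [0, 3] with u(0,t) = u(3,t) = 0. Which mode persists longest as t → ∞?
Eigenvalues: λₙ = 1.1n²π²/3² - 0.5.
First three modes:
  n=1: λ₁ = 1.1π²/3² - 0.5 ≈ 0.706
  n=2: λ₂ = 4.4π²/3² - 0.5 ≈ 4.325
  n=3: λ₃ = 9.9π²/3² - 0.5 ≈ 10.357
Since 1.1π²/3² ≈ 1.206 > 0.5, all λₙ > 0.
The n=1 mode decays slowest → dominates as t → ∞.
Asymptotic: u ~ c₁ sin(πx/3) e^{-λ₁t} with decay rate λ₁ ≈ 0.706.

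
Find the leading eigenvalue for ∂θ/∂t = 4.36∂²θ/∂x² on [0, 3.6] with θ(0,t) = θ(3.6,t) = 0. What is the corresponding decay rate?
Eigenvalues: λₙ = 4.36n²π²/3.6².
First three modes:
  n=1: λ₁ = 4.36π²/3.6² ≈ 3.32
  n=2: λ₂ = 17.44π²/3.6² ≈ 13.281 (4× faster decay)
  n=3: λ₃ = 39.24π²/3.6² ≈ 29.883 (9× faster decay)
As t → ∞, higher modes decay exponentially faster. The n=1 mode dominates: θ ~ c₁ sin(πx/3.6) e^{-λ₁t}.
Decay rate: λ₁ = 4.36π²/3.6² ≈ 3.32.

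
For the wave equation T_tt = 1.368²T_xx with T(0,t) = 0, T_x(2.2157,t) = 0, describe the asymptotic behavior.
T oscillates (no decay). Energy is conserved; the solution oscillates indefinitely as standing waves.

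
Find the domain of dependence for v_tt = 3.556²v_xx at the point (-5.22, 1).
Domain of dependence: [-8.776, -1.664]. Signals travel at speed 3.556, so data within |x - -5.22| ≤ 3.556·1 = 3.556 can reach the point.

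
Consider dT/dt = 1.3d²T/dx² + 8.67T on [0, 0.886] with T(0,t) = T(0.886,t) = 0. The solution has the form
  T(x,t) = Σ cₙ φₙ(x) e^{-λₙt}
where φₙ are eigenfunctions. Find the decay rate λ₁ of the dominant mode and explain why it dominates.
Eigenvalues: λₙ = 1.3n²π²/0.886² - 8.67.
First three modes:
  n=1: λ₁ = 1.3π²/0.886² - 8.67 ≈ 7.675
  n=2: λ₂ = 5.2π²/0.886² - 8.67 ≈ 56.709
  n=3: λ₃ = 11.7π²/0.886² - 8.67 ≈ 138.432
Since 1.3π²/0.886² ≈ 16.345 > 8.67, all λₙ > 0.
The n=1 mode decays slowest → dominates as t → ∞.
Asymptotic: T ~ c₁ sin(πx/0.886) e^{-λ₁t} with decay rate λ₁ ≈ 7.675.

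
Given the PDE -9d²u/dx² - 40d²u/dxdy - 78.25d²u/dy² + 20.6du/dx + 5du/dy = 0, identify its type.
The second-order coefficients are A = -9, B = -40, C = -78.25. Since B² - 4AC = -1217 < 0, this is an elliptic PDE.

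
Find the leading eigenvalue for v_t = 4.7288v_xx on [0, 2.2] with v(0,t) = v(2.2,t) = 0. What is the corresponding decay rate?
Eigenvalues: λₙ = 4.7288n²π²/2.2².
First three modes:
  n=1: λ₁ = 4.7288π²/2.2² ≈ 9.643
  n=2: λ₂ = 18.9152π²/2.2² ≈ 38.571 (4× faster decay)
  n=3: λ₃ = 42.5592π²/2.2² ≈ 86.786 (9× faster decay)
As t → ∞, higher modes decay exponentially faster. The n=1 mode dominates: v ~ c₁ sin(πx/2.2) e^{-λ₁t}.
Decay rate: λ₁ = 4.7288π²/2.2² ≈ 9.643.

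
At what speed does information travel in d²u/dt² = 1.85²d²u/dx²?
Speed = 1.85. Information travels along characteristics x = x₀ ± 1.85t.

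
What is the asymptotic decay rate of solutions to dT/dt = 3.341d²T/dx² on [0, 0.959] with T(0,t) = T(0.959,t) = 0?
Eigenvalues: λₙ = 3.341n²π²/0.959².
First three modes:
  n=1: λ₁ = 3.341π²/0.959² ≈ 35.854
  n=2: λ₂ = 13.364π²/0.959² ≈ 143.416 (4× faster decay)
  n=3: λ₃ = 30.069π²/0.959² ≈ 322.687 (9× faster decay)
As t → ∞, higher modes decay exponentially faster. The n=1 mode dominates: T ~ c₁ sin(πx/0.959) e^{-λ₁t}.
Decay rate: λ₁ = 3.341π²/0.959² ≈ 35.854.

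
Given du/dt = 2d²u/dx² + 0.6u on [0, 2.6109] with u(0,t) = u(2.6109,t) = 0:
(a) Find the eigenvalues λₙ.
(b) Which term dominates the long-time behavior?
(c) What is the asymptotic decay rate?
Eigenvalues: λₙ = 2n²π²/2.6109² - 0.6.
First three modes:
  n=1: λ₁ = 2π²/2.6109² - 0.6 ≈ 2.296
  n=2: λ₂ = 8π²/2.6109² - 0.6 ≈ 10.983
  n=3: λ₃ = 18π²/2.6109² - 0.6 ≈ 25.461
Since 2π²/2.6109² ≈ 2.896 > 0.6, all λₙ > 0.
The n=1 mode decays slowest → dominates as t → ∞.
Asymptotic: u ~ c₁ sin(πx/2.6109) e^{-λ₁t} with decay rate λ₁ ≈ 2.296.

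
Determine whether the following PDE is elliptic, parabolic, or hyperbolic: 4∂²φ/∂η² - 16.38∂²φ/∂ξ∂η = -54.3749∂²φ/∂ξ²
Rewriting in standard form: 54.3749∂²φ/∂ξ² - 16.38∂²φ/∂ξ∂η + 4∂²φ/∂η² = 0. Coefficients: A = 54.3749, B = -16.38, C = 4. B² - 4AC = -601.694, which is negative, so the equation is elliptic.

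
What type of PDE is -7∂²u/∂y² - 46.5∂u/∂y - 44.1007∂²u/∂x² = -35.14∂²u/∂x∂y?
Rewriting in standard form: -44.1007∂²u/∂x² + 35.14∂²u/∂x∂y - 7∂²u/∂y² - 46.5∂u/∂y = 0. With A = -44.1007, B = 35.14, C = -7, the discriminant is 0. This is a parabolic PDE.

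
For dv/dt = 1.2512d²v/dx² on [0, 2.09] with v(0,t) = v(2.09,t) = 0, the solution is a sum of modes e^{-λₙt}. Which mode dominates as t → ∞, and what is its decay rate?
Eigenvalues: λₙ = 1.2512n²π²/2.09².
First three modes:
  n=1: λ₁ = 1.2512π²/2.09² ≈ 2.827
  n=2: λ₂ = 5.0048π²/2.09² ≈ 11.308 (4× faster decay)
  n=3: λ₃ = 11.2608π²/2.09² ≈ 25.443 (9× faster decay)
As t → ∞, higher modes decay exponentially faster. The n=1 mode dominates: v ~ c₁ sin(πx/2.09) e^{-λ₁t}.
Decay rate: λ₁ = 1.2512π²/2.09² ≈ 2.827.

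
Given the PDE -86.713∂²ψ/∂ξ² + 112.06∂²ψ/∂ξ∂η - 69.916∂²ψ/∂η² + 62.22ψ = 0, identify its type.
The second-order coefficients are A = -86.713, B = 112.06, C = -69.916. Since B² - 4AC = -11693.060832 < 0, this is an elliptic PDE.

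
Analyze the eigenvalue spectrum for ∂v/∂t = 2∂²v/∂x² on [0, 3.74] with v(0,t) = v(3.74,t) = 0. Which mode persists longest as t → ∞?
Eigenvalues: λₙ = 2n²π²/3.74².
First three modes:
  n=1: λ₁ = 2π²/3.74² ≈ 1.411
  n=2: λ₂ = 8π²/3.74² ≈ 5.645 (4× faster decay)
  n=3: λ₃ = 18π²/3.74² ≈ 12.701 (9× faster decay)
As t → ∞, higher modes decay exponentially faster. The n=1 mode dominates: v ~ c₁ sin(πx/3.74) e^{-λ₁t}.
Decay rate: λ₁ = 2π²/3.74² ≈ 1.411.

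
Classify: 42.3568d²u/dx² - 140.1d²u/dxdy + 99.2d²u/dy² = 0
Hyperbolic (discriminant = 2820.83176).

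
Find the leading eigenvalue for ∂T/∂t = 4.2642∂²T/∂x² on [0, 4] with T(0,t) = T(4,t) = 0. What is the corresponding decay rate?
Eigenvalues: λₙ = 4.2642n²π²/4².
First three modes:
  n=1: λ₁ = 4.2642π²/4² ≈ 2.63
  n=2: λ₂ = 17.0568π²/4² ≈ 10.521 (4× faster decay)
  n=3: λ₃ = 38.3778π²/4² ≈ 23.673 (9× faster decay)
As t → ∞, higher modes decay exponentially faster. The n=1 mode dominates: T ~ c₁ sin(πx/4) e^{-λ₁t}.
Decay rate: λ₁ = 4.2642π²/4² ≈ 2.63.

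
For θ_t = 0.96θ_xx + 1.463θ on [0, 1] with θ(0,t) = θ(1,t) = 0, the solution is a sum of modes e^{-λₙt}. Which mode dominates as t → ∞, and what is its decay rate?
Eigenvalues: λₙ = 0.96n²π²/1² - 1.463.
First three modes:
  n=1: λ₁ = 0.96π² - 1.463 ≈ 8.012
  n=2: λ₂ = 3.84π² - 1.463 ≈ 36.436
  n=3: λ₃ = 8.64π² - 1.463 ≈ 83.81
Since 0.96π² ≈ 9.475 > 1.463, all λₙ > 0.
The n=1 mode decays slowest → dominates as t → ∞.
Asymptotic: θ ~ c₁ sin(πx/1) e^{-λ₁t} with decay rate λ₁ ≈ 8.012.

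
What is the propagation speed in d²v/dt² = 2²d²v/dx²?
Speed = 2. Information travels along characteristics x = x₀ ± 2t.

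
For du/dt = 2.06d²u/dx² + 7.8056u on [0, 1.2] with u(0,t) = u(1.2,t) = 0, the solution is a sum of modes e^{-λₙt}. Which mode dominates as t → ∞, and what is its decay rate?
Eigenvalues: λₙ = 2.06n²π²/1.2² - 7.8056.
First three modes:
  n=1: λ₁ = 2.06π²/1.2² - 7.8056 ≈ 6.313
  n=2: λ₂ = 8.24π²/1.2² - 7.8056 ≈ 48.67
  n=3: λ₃ = 18.54π²/1.2² - 7.8056 ≈ 119.266
Since 2.06π²/1.2² ≈ 14.119 > 7.8056, all λₙ > 0.
The n=1 mode decays slowest → dominates as t → ∞.
Asymptotic: u ~ c₁ sin(πx/1.2) e^{-λ₁t} with decay rate λ₁ ≈ 6.313.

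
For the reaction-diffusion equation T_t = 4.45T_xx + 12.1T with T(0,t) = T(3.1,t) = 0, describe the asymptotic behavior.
T grows unboundedly. Reaction dominates diffusion (r=12.1 > κπ²/L²≈4.57); solution grows exponentially.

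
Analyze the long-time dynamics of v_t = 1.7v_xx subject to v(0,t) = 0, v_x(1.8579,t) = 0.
Long-time behavior: v → 0. Heat escapes through the Dirichlet boundary.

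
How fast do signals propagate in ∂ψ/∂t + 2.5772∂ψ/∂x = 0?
Speed = 2.5772. Information travels along x - 2.5772t = const (rightward).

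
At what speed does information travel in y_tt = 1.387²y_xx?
Speed = 1.387. Information travels along characteristics x = x₀ ± 1.387t.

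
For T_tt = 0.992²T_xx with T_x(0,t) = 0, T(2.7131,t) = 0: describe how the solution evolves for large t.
T oscillates (no decay). Energy is conserved; the solution oscillates indefinitely as standing waves.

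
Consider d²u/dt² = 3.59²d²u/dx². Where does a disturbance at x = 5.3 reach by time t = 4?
Domain of influence: [-9.06, 19.66]. Data at x = 5.3 spreads outward at speed 3.59.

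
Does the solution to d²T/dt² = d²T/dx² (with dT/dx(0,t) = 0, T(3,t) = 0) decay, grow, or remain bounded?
T oscillates (no decay). Energy is conserved; the solution oscillates indefinitely as standing waves.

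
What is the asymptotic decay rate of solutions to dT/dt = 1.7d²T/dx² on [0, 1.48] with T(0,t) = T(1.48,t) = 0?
Eigenvalues: λₙ = 1.7n²π²/1.48².
First three modes:
  n=1: λ₁ = 1.7π²/1.48² ≈ 7.66
  n=2: λ₂ = 6.8π²/1.48² ≈ 30.64 (4× faster decay)
  n=3: λ₃ = 15.3π²/1.48² ≈ 68.939 (9× faster decay)
As t → ∞, higher modes decay exponentially faster. The n=1 mode dominates: T ~ c₁ sin(πx/1.48) e^{-λ₁t}.
Decay rate: λ₁ = 1.7π²/1.48² ≈ 7.66.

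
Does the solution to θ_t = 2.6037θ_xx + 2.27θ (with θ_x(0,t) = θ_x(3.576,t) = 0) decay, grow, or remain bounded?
θ grows unboundedly. With Neumann BCs the constant mode has diffusion eigenvalue 0, so any r > 0 makes it grow like e^(2.27t); solution grows exponentially.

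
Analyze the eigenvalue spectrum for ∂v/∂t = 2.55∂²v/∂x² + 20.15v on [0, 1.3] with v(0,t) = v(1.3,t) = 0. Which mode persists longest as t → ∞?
Eigenvalues: λₙ = 2.55n²π²/1.3² - 20.15.
First three modes:
  n=1: λ₁ = 2.55π²/1.3² - 20.15 ≈ -5.258
  n=2: λ₂ = 10.2π²/1.3² - 20.15 ≈ 39.418
  n=3: λ₃ = 22.95π²/1.3² - 20.15 ≈ 113.878
Since 2.55π²/1.3² ≈ 14.892 < 20.15, λ₁ < 0.
The n=1 mode grows fastest (−λₙ is largest for n=1) → dominates.
Asymptotic: v ~ c₁ sin(πx/1.3) e^{5.258t} (exponential growth at rate −λ₁ ≈ 5.258).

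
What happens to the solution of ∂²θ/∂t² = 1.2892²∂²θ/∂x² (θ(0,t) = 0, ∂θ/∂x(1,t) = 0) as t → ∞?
θ oscillates (no decay). Energy is conserved; the solution oscillates indefinitely as standing waves.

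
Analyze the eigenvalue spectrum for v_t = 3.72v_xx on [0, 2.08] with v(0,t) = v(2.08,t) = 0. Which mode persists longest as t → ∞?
Eigenvalues: λₙ = 3.72n²π²/2.08².
First three modes:
  n=1: λ₁ = 3.72π²/2.08² ≈ 8.486
  n=2: λ₂ = 14.88π²/2.08² ≈ 33.945 (4× faster decay)
  n=3: λ₃ = 33.48π²/2.08² ≈ 76.376 (9× faster decay)
As t → ∞, higher modes decay exponentially faster. The n=1 mode dominates: v ~ c₁ sin(πx/2.08) e^{-λ₁t}.
Decay rate: λ₁ = 3.72π²/2.08² ≈ 8.486.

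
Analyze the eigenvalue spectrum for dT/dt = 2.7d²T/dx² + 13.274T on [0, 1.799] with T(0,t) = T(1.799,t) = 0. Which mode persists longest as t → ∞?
Eigenvalues: λₙ = 2.7n²π²/1.799² - 13.274.
First three modes:
  n=1: λ₁ = 2.7π²/1.799² - 13.274 ≈ -5.04
  n=2: λ₂ = 10.8π²/1.799² - 13.274 ≈ 19.661
  n=3: λ₃ = 24.3π²/1.799² - 13.274 ≈ 60.83
Since 2.7π²/1.799² ≈ 8.234 < 13.274, λ₁ < 0.
The n=1 mode grows fastest (−λₙ is largest for n=1) → dominates.
Asymptotic: T ~ c₁ sin(πx/1.799) e^{5.04t} (exponential growth at rate −λ₁ ≈ 5.04).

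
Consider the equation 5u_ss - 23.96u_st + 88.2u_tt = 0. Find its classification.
Elliptic. (A = 5, B = -23.96, C = 88.2 gives B² - 4AC = -1189.9184.)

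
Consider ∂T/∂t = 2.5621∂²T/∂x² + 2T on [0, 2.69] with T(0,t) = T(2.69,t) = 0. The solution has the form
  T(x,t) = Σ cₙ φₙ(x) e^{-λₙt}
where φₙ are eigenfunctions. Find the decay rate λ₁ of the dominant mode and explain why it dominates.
Eigenvalues: λₙ = 2.5621n²π²/2.69² - 2.
First three modes:
  n=1: λ₁ = 2.5621π²/2.69² - 2 ≈ 1.495
  n=2: λ₂ = 10.2484π²/2.69² - 2 ≈ 11.978
  n=3: λ₃ = 23.0589π²/2.69² - 2 ≈ 29.451
Since 2.5621π²/2.69² ≈ 3.495 > 2, all λₙ > 0.
The n=1 mode decays slowest → dominates as t → ∞.
Asymptotic: T ~ c₁ sin(πx/2.69) e^{-λ₁t} with decay rate λ₁ ≈ 1.495.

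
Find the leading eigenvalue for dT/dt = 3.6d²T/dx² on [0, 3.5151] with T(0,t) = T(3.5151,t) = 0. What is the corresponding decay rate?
Eigenvalues: λₙ = 3.6n²π²/3.5151².
First three modes:
  n=1: λ₁ = 3.6π²/3.5151² ≈ 2.876
  n=2: λ₂ = 14.4π²/3.5151² ≈ 11.502 (4× faster decay)
  n=3: λ₃ = 32.4π²/3.5151² ≈ 25.88 (9× faster decay)
As t → ∞, higher modes decay exponentially faster. The n=1 mode dominates: T ~ c₁ sin(πx/3.5151) e^{-λ₁t}.
Decay rate: λ₁ = 3.6π²/3.5151² ≈ 2.876.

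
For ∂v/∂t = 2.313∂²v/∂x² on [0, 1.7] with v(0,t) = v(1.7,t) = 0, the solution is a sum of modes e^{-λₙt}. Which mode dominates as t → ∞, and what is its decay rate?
Eigenvalues: λₙ = 2.313n²π²/1.7².
First three modes:
  n=1: λ₁ = 2.313π²/1.7² ≈ 7.899
  n=2: λ₂ = 9.252π²/1.7² ≈ 31.596 (4× faster decay)
  n=3: λ₃ = 20.817π²/1.7² ≈ 71.092 (9× faster decay)
As t → ∞, higher modes decay exponentially faster. The n=1 mode dominates: v ~ c₁ sin(πx/1.7) e^{-λ₁t}.
Decay rate: λ₁ = 2.313π²/1.7² ≈ 7.899.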